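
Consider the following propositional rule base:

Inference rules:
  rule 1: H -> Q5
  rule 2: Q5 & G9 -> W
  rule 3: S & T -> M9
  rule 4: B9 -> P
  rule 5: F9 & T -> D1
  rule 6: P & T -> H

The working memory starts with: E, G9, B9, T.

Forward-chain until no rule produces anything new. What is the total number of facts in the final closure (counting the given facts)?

Round 1: rule 4 [B9 -> P]. Adds P.
Round 2: rule 6 [P & T -> H]. Adds H.
Round 3: rule 1 [H -> Q5]. Adds Q5.
Round 4: rule 2 [Q5 & G9 -> W]. Adds W.
Closure: {B9, E, G9, H, P, Q5, T, W} — 8 facts.

8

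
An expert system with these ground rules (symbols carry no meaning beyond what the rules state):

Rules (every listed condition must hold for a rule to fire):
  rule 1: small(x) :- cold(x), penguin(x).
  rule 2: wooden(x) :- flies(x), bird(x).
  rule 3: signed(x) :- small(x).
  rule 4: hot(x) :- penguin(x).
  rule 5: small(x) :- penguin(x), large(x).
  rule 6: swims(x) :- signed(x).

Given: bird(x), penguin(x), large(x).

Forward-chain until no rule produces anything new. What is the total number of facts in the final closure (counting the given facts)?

Round 1: rule 4 [hot(x) :- penguin(x).]; rule 5 [small(x) :- penguin(x), large(x).]. Adds hot(x), small(x).
Round 2: rule 3 [signed(x) :- small(x).]. Adds signed(x).
Round 3: rule 6 [swims(x) :- signed(x).]. Adds swims(x).
Closure: {bird(x), hot(x), large(x), penguin(x), signed(x), small(x), swims(x)} — 7 facts.

7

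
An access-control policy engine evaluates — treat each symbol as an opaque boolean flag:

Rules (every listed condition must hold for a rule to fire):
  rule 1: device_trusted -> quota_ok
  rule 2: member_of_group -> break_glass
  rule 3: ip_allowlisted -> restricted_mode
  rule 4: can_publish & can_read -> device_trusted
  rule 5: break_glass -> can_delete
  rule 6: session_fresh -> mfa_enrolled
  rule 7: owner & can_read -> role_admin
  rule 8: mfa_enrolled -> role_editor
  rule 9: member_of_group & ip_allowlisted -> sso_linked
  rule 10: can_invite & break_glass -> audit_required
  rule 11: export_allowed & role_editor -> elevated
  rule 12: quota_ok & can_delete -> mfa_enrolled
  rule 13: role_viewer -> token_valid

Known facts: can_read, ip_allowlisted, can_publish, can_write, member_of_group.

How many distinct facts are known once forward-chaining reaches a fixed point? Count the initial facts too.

13

Round 1: rule 2 [member_of_group -> break_glass]; rule 3 [ip_allowlisted -> restricted_mode]; rule 4 [can_publish & can_read -> device_trusted]; rule 9 [member_of_group & ip_allowlisted -> sso_linked]. Adds break_glass, restricted_mode, device_trusted, sso_linked.
Round 2: rule 1 [device_trusted -> quota_ok]; rule 5 [break_glass -> can_delete]. Adds quota_ok, can_delete.
Round 3: rule 12 [quota_ok & can_delete -> mfa_enrolled]. Adds mfa_enrolled.
Round 4: rule 8 [mfa_enrolled -> role_editor]. Adds role_editor.
Closure: {break_glass, can_delete, can_publish, can_read, can_write, device_trusted, ip_allowlisted, member_of_group, mfa_enrolled, quota_ok, restricted_mode, role_editor, sso_linked} — 13 facts.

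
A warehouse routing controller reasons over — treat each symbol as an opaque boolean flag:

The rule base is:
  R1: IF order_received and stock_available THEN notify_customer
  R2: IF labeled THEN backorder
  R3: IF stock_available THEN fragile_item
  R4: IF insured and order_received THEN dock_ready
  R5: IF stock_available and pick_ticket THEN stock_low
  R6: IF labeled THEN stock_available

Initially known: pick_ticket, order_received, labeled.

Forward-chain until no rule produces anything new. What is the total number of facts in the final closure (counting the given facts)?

8

Round 1: R2 [IF labeled THEN backorder]; R6 [IF labeled THEN stock_available]. New: backorder, stock_available.
Round 2: R1 [IF order_received and stock_available THEN notify_customer]; R3 [IF stock_available THEN fragile_item]; R5 [IF stock_available and pick_ticket THEN stock_low]. New: notify_customer, fragile_item, stock_low.
Closure: {backorder, fragile_item, labeled, notify_customer, order_received, pick_ticket, stock_available, stock_low} — 8 facts.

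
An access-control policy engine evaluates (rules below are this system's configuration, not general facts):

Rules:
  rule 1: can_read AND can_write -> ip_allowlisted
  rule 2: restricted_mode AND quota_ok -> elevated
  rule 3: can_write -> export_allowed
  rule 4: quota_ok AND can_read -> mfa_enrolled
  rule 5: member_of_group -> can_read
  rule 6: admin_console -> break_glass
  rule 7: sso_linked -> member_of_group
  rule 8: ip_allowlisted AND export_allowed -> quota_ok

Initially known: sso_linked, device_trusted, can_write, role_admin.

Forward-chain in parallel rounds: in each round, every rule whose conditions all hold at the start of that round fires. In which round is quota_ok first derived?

Round 1: rule 3 [can_write -> export_allowed]; rule 7 [sso_linked -> member_of_group]. Adds export_allowed, member_of_group.
Round 2: rule 5 [member_of_group -> can_read]. Adds can_read.
Round 3: rule 1 [can_read AND can_write -> ip_allowlisted]. Adds ip_allowlisted.
Round 4: rule 8 [ip_allowlisted AND export_allowed -> quota_ok]. Adds quota_ok.
quota_ok first appears in round 4.

4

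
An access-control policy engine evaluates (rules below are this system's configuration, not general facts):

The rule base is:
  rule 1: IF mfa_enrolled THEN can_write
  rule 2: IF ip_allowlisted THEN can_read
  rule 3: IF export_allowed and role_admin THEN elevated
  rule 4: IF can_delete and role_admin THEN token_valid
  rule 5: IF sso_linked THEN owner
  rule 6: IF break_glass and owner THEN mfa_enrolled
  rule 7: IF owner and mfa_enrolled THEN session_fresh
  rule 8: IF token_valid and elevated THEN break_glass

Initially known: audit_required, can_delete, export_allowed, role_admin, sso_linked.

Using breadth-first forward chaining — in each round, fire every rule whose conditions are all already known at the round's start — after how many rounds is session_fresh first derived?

4

[1] rule 3 [IF export_allowed and role_admin THEN elevated]; rule 4 [IF can_delete and role_admin THEN token_valid]; rule 5 [IF sso_linked THEN owner]. ⇒ new: elevated, token_valid, owner.
[2] rule 8 [IF token_valid and elevated THEN break_glass]. ⇒ new: break_glass.
[3] rule 6 [IF break_glass and owner THEN mfa_enrolled]. ⇒ new: mfa_enrolled.
[4] rule 1 [IF mfa_enrolled THEN can_write]; rule 7 [IF owner and mfa_enrolled THEN session_fresh]. ⇒ new: can_write, session_fresh.
session_fresh first appears in round 4.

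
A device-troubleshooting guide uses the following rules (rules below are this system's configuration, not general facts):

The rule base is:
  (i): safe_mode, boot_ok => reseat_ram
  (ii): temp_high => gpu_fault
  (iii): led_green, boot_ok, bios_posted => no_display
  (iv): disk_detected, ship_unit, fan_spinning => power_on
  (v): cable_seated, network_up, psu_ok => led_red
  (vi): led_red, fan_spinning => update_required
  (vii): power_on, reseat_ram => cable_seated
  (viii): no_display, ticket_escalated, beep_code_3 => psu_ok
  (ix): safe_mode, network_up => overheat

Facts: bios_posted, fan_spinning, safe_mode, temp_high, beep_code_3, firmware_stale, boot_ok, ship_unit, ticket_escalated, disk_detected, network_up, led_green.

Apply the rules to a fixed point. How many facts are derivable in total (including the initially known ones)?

[1] (i) [safe_mode, boot_ok => reseat_ram]; (ii) [temp_high => gpu_fault]; (iii) [led_green, boot_ok, bios_posted => no_display]; (iv) [disk_detected, ship_unit, fan_spinning => power_on]; (ix) [safe_mode, network_up => overheat]. ⇒ new: reseat_ram, gpu_fault, no_display, power_on, overheat.
[2] (vii) [power_on, reseat_ram => cable_seated]; (viii) [no_display, ticket_escalated, beep_code_3 => psu_ok]. ⇒ new: cable_seated, psu_ok.
[3] (v) [cable_seated, network_up, psu_ok => led_red]. ⇒ new: led_red.
[4] (vi) [led_red, fan_spinning => update_required]. ⇒ new: update_required.
Closure: {beep_code_3, bios_posted, boot_ok, cable_seated, disk_detected, fan_spinning, firmware_stale, gpu_fault, led_green, led_red, network_up, no_display, overheat, power_on, psu_ok, reseat_ram, safe_mode, ship_unit, temp_high, ticket_escalated, update_required} — 21 facts.

21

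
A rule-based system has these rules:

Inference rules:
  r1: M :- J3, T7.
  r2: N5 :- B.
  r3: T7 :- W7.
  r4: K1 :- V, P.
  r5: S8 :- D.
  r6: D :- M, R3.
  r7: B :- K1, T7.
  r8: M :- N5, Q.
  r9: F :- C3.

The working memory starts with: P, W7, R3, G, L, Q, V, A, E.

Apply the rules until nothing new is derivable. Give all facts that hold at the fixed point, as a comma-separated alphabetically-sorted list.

Round 1 fires r3, r4, giving T7, K1.
Round 2 fires r7, giving B.
Round 3 fires r2, giving N5.
Round 4 fires r8, giving M.
Round 5 fires r6, giving D.
Round 6 fires r5, giving S8.

A, B, D, E, G, K1, L, M, N5, P, Q, R3, S8, T7, V, W7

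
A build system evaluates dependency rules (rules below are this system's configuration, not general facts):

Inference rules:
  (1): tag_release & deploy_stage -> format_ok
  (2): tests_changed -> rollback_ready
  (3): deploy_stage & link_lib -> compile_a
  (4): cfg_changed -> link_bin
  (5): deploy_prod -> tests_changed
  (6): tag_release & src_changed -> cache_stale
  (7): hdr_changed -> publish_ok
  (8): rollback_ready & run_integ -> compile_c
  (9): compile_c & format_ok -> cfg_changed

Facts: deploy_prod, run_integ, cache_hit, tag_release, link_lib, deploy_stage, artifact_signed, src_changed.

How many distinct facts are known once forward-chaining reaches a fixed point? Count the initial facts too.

16

Round 1: (1) [tag_release & deploy_stage -> format_ok]; (3) [deploy_stage & link_lib -> compile_a]; (5) [deploy_prod -> tests_changed]; (6) [tag_release & src_changed -> cache_stale]. New: format_ok, compile_a, tests_changed, cache_stale.
Round 2: (2) [tests_changed -> rollback_ready]. New: rollback_ready.
Round 3: (8) [rollback_ready & run_integ -> compile_c]. New: compile_c.
Round 4: (9) [compile_c & format_ok -> cfg_changed]. New: cfg_changed.
Round 5: (4) [cfg_changed -> link_bin]. New: link_bin.
Closure: {artifact_signed, cache_hit, cache_stale, cfg_changed, compile_a, compile_c, deploy_prod, deploy_stage, format_ok, link_bin, link_lib, rollback_ready, run_integ, src_changed, tag_release, tests_changed} — 16 facts.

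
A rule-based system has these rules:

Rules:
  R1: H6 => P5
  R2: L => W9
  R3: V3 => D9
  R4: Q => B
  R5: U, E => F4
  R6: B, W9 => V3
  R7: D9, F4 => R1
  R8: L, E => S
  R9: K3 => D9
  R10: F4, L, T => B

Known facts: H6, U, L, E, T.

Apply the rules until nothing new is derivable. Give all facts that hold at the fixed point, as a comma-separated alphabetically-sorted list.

Round 1: R1 [H6 => P5]; R2 [L => W9]; R5 [U, E => F4]; R8 [L, E => S]. New: P5, W9, F4, S.
Round 2: R10 [F4, L, T => B]. New: B.
Round 3: R6 [B, W9 => V3]. New: V3.
Round 4: R3 [V3 => D9]. New: D9.
Round 5: R7 [D9, F4 => R1]. New: R1.

B, D9, E, F4, H6, L, P5, R1, S, T, U, V3, W9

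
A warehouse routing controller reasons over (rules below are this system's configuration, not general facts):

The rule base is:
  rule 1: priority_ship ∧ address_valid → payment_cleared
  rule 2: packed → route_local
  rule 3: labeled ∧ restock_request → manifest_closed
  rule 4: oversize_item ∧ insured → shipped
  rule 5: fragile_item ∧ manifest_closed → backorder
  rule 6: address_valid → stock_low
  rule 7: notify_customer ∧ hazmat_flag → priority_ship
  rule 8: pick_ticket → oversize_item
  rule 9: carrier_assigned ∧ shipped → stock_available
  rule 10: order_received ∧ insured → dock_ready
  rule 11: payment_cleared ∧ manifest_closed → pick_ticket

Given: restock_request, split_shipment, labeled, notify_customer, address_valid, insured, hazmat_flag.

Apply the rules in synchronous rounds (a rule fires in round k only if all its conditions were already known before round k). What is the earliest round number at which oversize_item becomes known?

4

[1] rule 3 [labeled ∧ restock_request → manifest_closed]; rule 6 [address_valid → stock_low]; rule 7 [notify_customer ∧ hazmat_flag → priority_ship]. ⇒ new: manifest_closed, stock_low, priority_ship.
[2] rule 1 [priority_ship ∧ address_valid → payment_cleared]. ⇒ new: payment_cleared.
[3] rule 11 [payment_cleared ∧ manifest_closed → pick_ticket]. ⇒ new: pick_ticket.
[4] rule 8 [pick_ticket → oversize_item]. ⇒ new: oversize_item.
oversize_item first appears in round 4.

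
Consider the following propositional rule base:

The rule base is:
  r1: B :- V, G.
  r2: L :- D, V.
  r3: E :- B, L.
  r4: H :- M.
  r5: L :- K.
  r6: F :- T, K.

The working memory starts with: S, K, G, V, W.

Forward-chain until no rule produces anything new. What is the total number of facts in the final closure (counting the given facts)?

Round 1: r1 [B :- V, G.]; r5 [L :- K.]. Adds B, L.
Round 2: r3 [E :- B, L.]. Adds E.
Closure: {B, E, G, K, L, S, V, W} — 8 facts.

8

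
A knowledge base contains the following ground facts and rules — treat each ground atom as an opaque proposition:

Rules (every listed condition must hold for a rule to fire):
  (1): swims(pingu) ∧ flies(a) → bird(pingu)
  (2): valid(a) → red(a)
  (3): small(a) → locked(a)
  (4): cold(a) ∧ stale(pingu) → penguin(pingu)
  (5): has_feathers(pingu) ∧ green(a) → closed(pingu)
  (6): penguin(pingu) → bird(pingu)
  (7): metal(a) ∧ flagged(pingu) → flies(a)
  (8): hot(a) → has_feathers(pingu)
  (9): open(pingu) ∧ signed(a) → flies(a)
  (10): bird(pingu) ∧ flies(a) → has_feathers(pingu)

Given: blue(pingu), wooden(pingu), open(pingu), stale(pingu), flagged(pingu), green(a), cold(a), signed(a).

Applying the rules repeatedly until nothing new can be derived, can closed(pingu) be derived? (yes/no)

yes

Round 1: (4) [cold(a) ∧ stale(pingu) → penguin(pingu)]; (9) [open(pingu) ∧ signed(a) → flies(a)]. New: penguin(pingu), flies(a).
Round 2: (6) [penguin(pingu) → bird(pingu)]. New: bird(pingu).
Round 3: (10) [bird(pingu) ∧ flies(a) → has_feathers(pingu)]. New: has_feathers(pingu).
Round 4: (5) [has_feathers(pingu) ∧ green(a) → closed(pingu)]. New: closed(pingu).
closed(pingu) appears in round 4, so it is derivable.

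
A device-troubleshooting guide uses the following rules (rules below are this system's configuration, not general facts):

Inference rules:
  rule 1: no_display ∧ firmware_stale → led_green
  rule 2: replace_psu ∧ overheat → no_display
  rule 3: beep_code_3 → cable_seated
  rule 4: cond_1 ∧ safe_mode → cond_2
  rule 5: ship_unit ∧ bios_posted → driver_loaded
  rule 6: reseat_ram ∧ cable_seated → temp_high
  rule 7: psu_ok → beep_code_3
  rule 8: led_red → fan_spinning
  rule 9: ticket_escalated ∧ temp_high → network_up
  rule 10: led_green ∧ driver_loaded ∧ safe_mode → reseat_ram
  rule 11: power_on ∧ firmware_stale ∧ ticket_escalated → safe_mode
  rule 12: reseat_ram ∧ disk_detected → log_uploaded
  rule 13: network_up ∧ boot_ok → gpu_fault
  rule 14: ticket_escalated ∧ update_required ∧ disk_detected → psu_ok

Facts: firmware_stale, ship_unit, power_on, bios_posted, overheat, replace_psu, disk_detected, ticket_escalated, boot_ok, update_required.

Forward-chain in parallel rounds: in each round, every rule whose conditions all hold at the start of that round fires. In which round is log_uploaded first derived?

Round 1: rule 2 [replace_psu ∧ overheat → no_display]; rule 5 [ship_unit ∧ bios_posted → driver_loaded]; rule 11 [power_on ∧ firmware_stale ∧ ticket_escalated → safe_mode]; rule 14 [ticket_escalated ∧ update_required ∧ disk_detected → psu_ok]. New: no_display, driver_loaded, safe_mode, psu_ok.
Round 2: rule 1 [no_display ∧ firmware_stale → led_green]; rule 7 [psu_ok → beep_code_3]. New: led_green, beep_code_3.
Round 3: rule 3 [beep_code_3 → cable_seated]; rule 10 [led_green ∧ driver_loaded ∧ safe_mode → reseat_ram]. New: cable_seated, reseat_ram.
Round 4: rule 6 [reseat_ram ∧ cable_seated → temp_high]; rule 12 [reseat_ram ∧ disk_detected → log_uploaded]. New: temp_high, log_uploaded.
log_uploaded first appears in round 4.

4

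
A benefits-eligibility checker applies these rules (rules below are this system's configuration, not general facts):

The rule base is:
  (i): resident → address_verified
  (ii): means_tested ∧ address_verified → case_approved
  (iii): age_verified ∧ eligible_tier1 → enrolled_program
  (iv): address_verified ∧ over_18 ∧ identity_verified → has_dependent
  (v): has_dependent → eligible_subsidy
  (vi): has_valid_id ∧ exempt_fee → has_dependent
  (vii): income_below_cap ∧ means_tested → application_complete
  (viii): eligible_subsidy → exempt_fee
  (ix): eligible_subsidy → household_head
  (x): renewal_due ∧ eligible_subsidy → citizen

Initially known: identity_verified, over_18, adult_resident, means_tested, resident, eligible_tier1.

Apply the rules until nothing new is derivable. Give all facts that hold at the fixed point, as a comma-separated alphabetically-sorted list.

Round 1: (i) [resident → address_verified]. Adds address_verified.
Round 2: (ii) [means_tested ∧ address_verified → case_approved]; (iv) [address_verified ∧ over_18 ∧ identity_verified → has_dependent]. Adds case_approved, has_dependent.
Round 3: (v) [has_dependent → eligible_subsidy]. Adds eligible_subsidy.
Round 4: (viii) [eligible_subsidy → exempt_fee]; (ix) [eligible_subsidy → household_head]. Adds exempt_fee, household_head.

address_verified, adult_resident, case_approved, eligible_subsidy, eligible_tier1, exempt_fee, has_dependent, household_head, identity_verified, means_tested, over_18, resident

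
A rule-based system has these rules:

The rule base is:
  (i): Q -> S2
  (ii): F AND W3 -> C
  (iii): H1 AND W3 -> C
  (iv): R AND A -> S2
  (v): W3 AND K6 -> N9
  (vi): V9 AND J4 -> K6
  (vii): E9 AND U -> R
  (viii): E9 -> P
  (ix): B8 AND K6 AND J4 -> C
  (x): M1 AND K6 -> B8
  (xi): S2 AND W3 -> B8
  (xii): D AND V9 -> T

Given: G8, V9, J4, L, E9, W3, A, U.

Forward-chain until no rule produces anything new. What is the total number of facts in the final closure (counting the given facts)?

15

Round 1: (vi) [V9 AND J4 -> K6]; (vii) [E9 AND U -> R]; (viii) [E9 -> P]. New: K6, R, P.
Round 2: (iv) [R AND A -> S2]; (v) [W3 AND K6 -> N9]. New: S2, N9.
Round 3: (xi) [S2 AND W3 -> B8]. New: B8.
Round 4: (ix) [B8 AND K6 AND J4 -> C]. New: C.
Closure: {A, B8, C, E9, G8, J4, K6, L, N9, P, R, S2, U, V9, W3} — 15 facts.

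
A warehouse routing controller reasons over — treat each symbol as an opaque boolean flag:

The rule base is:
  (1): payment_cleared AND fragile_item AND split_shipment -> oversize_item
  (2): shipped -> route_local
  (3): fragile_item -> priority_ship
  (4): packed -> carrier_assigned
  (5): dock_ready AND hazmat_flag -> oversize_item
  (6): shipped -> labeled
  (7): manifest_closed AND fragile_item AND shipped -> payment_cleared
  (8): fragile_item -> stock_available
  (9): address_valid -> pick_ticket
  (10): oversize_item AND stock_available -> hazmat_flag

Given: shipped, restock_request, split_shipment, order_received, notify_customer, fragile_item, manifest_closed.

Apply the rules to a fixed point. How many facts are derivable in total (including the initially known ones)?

14

Round 1 — (2), (3), (6), (7), (8), derive route_local, priority_ship, labeled, payment_cleared, stock_available.
Round 2 — (1), derive oversize_item.
Round 3 — (10), derive hazmat_flag.
Closure: {fragile_item, hazmat_flag, labeled, manifest_closed, notify_customer, order_received, oversize_item, payment_cleared, priority_ship, restock_request, route_local, shipped, split_shipment, stock_available} — 14 facts.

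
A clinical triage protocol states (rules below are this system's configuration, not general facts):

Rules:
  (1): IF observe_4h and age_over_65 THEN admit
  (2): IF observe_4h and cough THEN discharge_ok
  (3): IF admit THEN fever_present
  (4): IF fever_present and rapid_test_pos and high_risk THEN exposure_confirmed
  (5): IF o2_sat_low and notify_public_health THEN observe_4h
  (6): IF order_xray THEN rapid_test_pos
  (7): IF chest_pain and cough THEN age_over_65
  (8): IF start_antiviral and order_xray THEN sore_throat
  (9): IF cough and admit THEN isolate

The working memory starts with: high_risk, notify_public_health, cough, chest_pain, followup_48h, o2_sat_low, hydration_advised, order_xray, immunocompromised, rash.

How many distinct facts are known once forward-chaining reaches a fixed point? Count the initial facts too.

Round 1 — (5), (6), (7), derive observe_4h, rapid_test_pos, age_over_65.
Round 2 — (1), (2), derive admit, discharge_ok.
Round 3 — (3), (9), derive fever_present, isolate.
Round 4 — (4), derive exposure_confirmed.
Closure: {admit, age_over_65, chest_pain, cough, discharge_ok, exposure_confirmed, fever_present, followup_48h, high_risk, hydration_advised, immunocompromised, isolate, notify_public_health, o2_sat_low, observe_4h, order_xray, rapid_test_pos, rash} — 18 facts.

18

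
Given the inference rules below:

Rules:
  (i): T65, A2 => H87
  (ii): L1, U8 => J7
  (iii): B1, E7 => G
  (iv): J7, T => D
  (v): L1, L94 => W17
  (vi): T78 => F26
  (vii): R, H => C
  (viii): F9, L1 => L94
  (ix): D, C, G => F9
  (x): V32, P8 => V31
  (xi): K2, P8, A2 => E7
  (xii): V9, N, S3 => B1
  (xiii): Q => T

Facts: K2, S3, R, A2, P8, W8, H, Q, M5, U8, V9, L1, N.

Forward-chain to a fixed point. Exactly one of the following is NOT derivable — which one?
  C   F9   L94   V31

Round 1: (ii) [L1, U8 => J7]; (vii) [R, H => C]; (xi) [K2, P8, A2 => E7]; (xii) [V9, N, S3 => B1]; (xiii) [Q => T]. Adds J7, C, E7, B1, T.
Round 2: (iii) [B1, E7 => G]; (iv) [J7, T => D]. Adds G, D.
Round 3: (ix) [D, C, G => F9]. Adds F9.
Round 4: (viii) [F9, L1 => L94]. Adds L94.
Round 5: (v) [L1, L94 => W17]. Adds W17.
Derived: C (round 1), F9 (round 3), L94 (round 4). V31 never appears in any round.

V31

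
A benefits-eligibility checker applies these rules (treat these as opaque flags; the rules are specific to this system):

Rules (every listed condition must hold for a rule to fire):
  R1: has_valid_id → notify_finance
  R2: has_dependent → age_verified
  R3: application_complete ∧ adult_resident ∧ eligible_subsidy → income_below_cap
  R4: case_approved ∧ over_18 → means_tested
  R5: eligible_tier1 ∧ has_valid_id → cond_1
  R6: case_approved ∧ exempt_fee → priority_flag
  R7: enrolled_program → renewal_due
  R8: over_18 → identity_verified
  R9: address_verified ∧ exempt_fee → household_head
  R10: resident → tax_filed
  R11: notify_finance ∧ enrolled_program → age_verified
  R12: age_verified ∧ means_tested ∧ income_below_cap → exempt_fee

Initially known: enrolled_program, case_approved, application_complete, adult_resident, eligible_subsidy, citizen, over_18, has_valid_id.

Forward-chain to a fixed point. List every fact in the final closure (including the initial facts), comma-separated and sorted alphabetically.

Round 1 — R1, R3, R4, R7, R8, derive notify_finance, income_below_cap, means_tested, renewal_due, identity_verified.
Round 2 — R11, derive age_verified.
Round 3 — R12, derive exempt_fee.
Round 4 — R6, derive priority_flag.

adult_resident, age_verified, application_complete, case_approved, citizen, eligible_subsidy, enrolled_program, exempt_fee, has_valid_id, identity_verified, income_below_cap, means_tested, notify_finance, over_18, priority_flag, renewal_due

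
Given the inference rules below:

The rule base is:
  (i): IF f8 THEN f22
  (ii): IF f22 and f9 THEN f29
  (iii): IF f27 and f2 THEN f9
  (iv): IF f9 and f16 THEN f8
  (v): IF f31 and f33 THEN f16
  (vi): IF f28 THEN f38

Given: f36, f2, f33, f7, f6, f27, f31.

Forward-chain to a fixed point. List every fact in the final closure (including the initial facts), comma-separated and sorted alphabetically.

f16, f2, f22, f27, f29, f31, f33, f36, f6, f7, f8, f9

Round 1: (iii) [IF f27 and f2 THEN f9]; (v) [IF f31 and f33 THEN f16]. New: f9, f16.
Round 2: (iv) [IF f9 and f16 THEN f8]. New: f8.
Round 3: (i) [IF f8 THEN f22]. New: f22.
Round 4: (ii) [IF f22 and f9 THEN f29]. New: f29.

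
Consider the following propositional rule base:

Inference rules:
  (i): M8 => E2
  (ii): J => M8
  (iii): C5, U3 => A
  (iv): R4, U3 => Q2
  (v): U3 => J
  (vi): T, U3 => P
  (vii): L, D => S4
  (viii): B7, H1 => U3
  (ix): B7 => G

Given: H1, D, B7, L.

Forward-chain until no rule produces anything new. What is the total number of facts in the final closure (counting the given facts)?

10

Round 1: (vii) [L, D => S4]; (viii) [B7, H1 => U3]; (ix) [B7 => G]. Adds S4, U3, G.
Round 2: (v) [U3 => J]. Adds J.
Round 3: (ii) [J => M8]. Adds M8.
Round 4: (i) [M8 => E2]. Adds E2.
Closure: {B7, D, E2, G, H1, J, L, M8, S4, U3} — 10 facts.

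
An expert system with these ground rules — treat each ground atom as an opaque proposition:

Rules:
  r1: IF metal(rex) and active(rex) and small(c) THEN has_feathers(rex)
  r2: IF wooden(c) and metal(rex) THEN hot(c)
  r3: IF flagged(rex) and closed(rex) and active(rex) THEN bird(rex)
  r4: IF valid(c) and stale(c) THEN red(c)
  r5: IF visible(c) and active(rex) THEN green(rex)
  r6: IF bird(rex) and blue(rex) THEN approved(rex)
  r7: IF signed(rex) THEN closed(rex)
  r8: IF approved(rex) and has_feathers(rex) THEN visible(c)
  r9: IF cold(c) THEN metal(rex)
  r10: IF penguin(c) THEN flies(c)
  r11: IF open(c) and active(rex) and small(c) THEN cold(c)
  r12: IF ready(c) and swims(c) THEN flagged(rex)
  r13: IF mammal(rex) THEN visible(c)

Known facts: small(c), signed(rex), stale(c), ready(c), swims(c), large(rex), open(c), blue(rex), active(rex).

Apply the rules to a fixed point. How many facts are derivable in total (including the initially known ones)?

Round 1: r7 [IF signed(rex) THEN closed(rex)]; r11 [IF open(c) and active(rex) and small(c) THEN cold(c)]; r12 [IF ready(c) and swims(c) THEN flagged(rex)]. New: closed(rex), cold(c), flagged(rex).
Round 2: r3 [IF flagged(rex) and closed(rex) and active(rex) THEN bird(rex)]; r9 [IF cold(c) THEN metal(rex)]. New: bird(rex), metal(rex).
Round 3: r1 [IF metal(rex) and active(rex) and small(c) THEN has_feathers(rex)]; r6 [IF bird(rex) and blue(rex) THEN approved(rex)]. New: has_feathers(rex), approved(rex).
Round 4: r8 [IF approved(rex) and has_feathers(rex) THEN visible(c)]. New: visible(c).
Round 5: r5 [IF visible(c) and active(rex) THEN green(rex)]. New: green(rex).
Closure: {active(rex), approved(rex), bird(rex), blue(rex), closed(rex), cold(c), flagged(rex), green(rex), has_feathers(rex), large(rex), metal(rex), open(c), ready(c), signed(rex), small(c), stale(c), swims(c), visible(c)} — 18 facts.

18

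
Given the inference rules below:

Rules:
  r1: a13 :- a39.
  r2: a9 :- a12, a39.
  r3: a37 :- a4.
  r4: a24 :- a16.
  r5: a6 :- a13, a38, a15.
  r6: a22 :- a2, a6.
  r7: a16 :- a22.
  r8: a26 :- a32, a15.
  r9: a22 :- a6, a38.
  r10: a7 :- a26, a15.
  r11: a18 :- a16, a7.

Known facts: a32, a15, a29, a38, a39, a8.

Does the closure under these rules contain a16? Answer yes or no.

Round 1: r1 [a13 :- a39.]; r8 [a26 :- a32, a15.]. New: a13, a26.
Round 2: r5 [a6 :- a13, a38, a15.]; r10 [a7 :- a26, a15.]. New: a6, a7.
Round 3: r9 [a22 :- a6, a38.]. New: a22.
Round 4: r7 [a16 :- a22.]. New: a16.
Round 5: r4 [a24 :- a16.]; r11 [a18 :- a16, a7.]. New: a24, a18.
a16 appears in round 4, so it is derivable.

yes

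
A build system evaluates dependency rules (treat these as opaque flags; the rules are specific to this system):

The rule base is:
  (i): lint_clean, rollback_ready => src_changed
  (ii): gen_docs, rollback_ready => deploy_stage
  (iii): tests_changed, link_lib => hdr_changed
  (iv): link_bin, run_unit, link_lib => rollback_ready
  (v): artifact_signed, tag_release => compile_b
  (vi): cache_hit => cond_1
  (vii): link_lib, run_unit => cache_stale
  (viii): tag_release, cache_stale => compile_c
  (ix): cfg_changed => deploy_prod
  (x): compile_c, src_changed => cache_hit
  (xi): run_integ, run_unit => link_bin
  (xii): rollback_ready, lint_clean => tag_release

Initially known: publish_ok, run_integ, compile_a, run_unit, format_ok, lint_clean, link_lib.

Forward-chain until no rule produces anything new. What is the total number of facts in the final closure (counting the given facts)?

15

Round 1: (vii) [link_lib, run_unit => cache_stale]; (xi) [run_integ, run_unit => link_bin]. Adds cache_stale, link_bin.
Round 2: (iv) [link_bin, run_unit, link_lib => rollback_ready]. Adds rollback_ready.
Round 3: (i) [lint_clean, rollback_ready => src_changed]; (xii) [rollback_ready, lint_clean => tag_release]. Adds src_changed, tag_release.
Round 4: (viii) [tag_release, cache_stale => compile_c]. Adds compile_c.
Round 5: (x) [compile_c, src_changed => cache_hit]. Adds cache_hit.
Round 6: (vi) [cache_hit => cond_1]. Adds cond_1.
Closure: {cache_hit, cache_stale, compile_a, compile_c, cond_1, format_ok, link_bin, link_lib, lint_clean, publish_ok, rollback_ready, run_integ, run_unit, src_changed, tag_release} — 15 facts.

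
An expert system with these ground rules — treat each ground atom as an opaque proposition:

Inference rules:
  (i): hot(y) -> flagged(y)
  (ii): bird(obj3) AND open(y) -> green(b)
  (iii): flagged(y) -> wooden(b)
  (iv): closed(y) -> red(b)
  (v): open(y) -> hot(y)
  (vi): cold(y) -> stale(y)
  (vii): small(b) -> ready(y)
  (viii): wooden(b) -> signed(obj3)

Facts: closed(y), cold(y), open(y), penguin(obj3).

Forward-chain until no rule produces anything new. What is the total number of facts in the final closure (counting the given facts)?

10

Round 1 — (iv), (v), (vi), derive red(b), hot(y), stale(y).
Round 2 — (i), derive flagged(y).
Round 3 — (iii), derive wooden(b).
Round 4 — (viii), derive signed(obj3).
Closure: {closed(y), cold(y), flagged(y), hot(y), open(y), penguin(obj3), red(b), signed(obj3), stale(y), wooden(b)} — 10 facts.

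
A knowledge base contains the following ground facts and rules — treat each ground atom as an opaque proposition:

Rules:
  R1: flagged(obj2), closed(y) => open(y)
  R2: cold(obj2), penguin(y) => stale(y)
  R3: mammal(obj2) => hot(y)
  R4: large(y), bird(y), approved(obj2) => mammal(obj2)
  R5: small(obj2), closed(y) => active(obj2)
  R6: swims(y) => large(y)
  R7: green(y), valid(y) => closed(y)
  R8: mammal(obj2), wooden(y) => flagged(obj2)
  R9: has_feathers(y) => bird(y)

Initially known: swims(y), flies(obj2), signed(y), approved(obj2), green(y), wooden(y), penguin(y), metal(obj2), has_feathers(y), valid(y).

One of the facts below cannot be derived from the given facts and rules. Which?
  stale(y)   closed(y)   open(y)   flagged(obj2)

stale(y)

Round 1: R6 [swims(y) => large(y)]; R7 [green(y), valid(y) => closed(y)]; R9 [has_feathers(y) => bird(y)]. Adds large(y), closed(y), bird(y).
Round 2: R4 [large(y), bird(y), approved(obj2) => mammal(obj2)]. Adds mammal(obj2).
Round 3: R3 [mammal(obj2) => hot(y)]; R8 [mammal(obj2), wooden(y) => flagged(obj2)]. Adds hot(y), flagged(obj2).
Round 4: R1 [flagged(obj2), closed(y) => open(y)]. Adds open(y).
Derived: closed(y) (round 1), open(y) (round 4), flagged(obj2) (round 3). stale(y) never appears in any round.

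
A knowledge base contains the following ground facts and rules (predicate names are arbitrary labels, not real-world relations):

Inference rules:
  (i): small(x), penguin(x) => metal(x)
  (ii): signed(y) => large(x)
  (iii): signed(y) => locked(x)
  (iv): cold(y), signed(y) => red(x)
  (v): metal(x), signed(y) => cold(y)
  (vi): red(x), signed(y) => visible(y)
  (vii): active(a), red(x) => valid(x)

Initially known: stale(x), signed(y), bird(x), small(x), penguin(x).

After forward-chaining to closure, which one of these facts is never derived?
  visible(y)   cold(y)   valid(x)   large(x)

valid(x)

Round 1: (i) [small(x), penguin(x) => metal(x)]; (ii) [signed(y) => large(x)]; (iii) [signed(y) => locked(x)]. Adds metal(x), large(x), locked(x).
Round 2: (v) [metal(x), signed(y) => cold(y)]. Adds cold(y).
Round 3: (iv) [cold(y), signed(y) => red(x)]. Adds red(x).
Round 4: (vi) [red(x), signed(y) => visible(y)]. Adds visible(y).
Derived: cold(y) (round 2), large(x) (round 1), visible(y) (round 4). valid(x) never appears in any round.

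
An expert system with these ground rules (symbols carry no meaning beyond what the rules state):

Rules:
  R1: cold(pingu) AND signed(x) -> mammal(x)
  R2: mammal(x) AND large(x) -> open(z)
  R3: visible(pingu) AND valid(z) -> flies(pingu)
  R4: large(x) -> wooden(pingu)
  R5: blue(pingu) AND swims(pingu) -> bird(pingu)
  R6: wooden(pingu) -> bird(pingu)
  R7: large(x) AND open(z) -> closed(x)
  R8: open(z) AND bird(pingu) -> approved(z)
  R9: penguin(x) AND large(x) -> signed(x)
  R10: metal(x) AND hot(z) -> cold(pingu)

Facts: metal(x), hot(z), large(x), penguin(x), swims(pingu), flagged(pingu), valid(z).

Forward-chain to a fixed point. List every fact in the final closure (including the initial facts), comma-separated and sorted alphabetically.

Round 1: R4 [large(x) -> wooden(pingu)]; R9 [penguin(x) AND large(x) -> signed(x)]; R10 [metal(x) AND hot(z) -> cold(pingu)]. New: wooden(pingu), signed(x), cold(pingu).
Round 2: R1 [cold(pingu) AND signed(x) -> mammal(x)]; R6 [wooden(pingu) -> bird(pingu)]. New: mammal(x), bird(pingu).
Round 3: R2 [mammal(x) AND large(x) -> open(z)]. New: open(z).
Round 4: R7 [large(x) AND open(z) -> closed(x)]; R8 [open(z) AND bird(pingu) -> approved(z)]. New: closed(x), approved(z).

approved(z), bird(pingu), closed(x), cold(pingu), flagged(pingu), hot(z), large(x), mammal(x), metal(x), open(z), penguin(x), signed(x), swims(pingu), valid(z), wooden(pingu)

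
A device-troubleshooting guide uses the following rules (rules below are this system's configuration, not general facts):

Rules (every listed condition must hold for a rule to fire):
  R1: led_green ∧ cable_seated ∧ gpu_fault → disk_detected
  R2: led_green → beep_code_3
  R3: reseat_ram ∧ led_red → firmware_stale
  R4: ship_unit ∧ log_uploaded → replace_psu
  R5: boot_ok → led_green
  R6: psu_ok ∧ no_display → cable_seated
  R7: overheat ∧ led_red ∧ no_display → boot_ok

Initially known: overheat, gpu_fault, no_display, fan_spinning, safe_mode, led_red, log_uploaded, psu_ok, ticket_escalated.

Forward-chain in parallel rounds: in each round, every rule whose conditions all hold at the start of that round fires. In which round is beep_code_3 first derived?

3

Round 1 fires R6, R7, giving cable_seated, boot_ok.
Round 2 fires R5, giving led_green.
Round 3 fires R1, R2, giving disk_detected, beep_code_3.
beep_code_3 first appears in round 3.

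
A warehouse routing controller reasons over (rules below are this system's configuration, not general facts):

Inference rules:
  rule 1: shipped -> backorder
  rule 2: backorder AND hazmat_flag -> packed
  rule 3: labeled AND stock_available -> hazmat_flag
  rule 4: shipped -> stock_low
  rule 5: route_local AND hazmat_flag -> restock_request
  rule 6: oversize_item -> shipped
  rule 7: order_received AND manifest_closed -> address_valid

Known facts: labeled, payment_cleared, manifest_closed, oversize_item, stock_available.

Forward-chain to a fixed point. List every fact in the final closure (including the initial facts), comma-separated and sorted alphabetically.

backorder, hazmat_flag, labeled, manifest_closed, oversize_item, packed, payment_cleared, shipped, stock_available, stock_low

Round 1: rule 3 [labeled AND stock_available -> hazmat_flag]; rule 6 [oversize_item -> shipped]. Adds hazmat_flag, shipped.
Round 2: rule 1 [shipped -> backorder]; rule 4 [shipped -> stock_low]. Adds backorder, stock_low.
Round 3: rule 2 [backorder AND hazmat_flag -> packed]. Adds packed.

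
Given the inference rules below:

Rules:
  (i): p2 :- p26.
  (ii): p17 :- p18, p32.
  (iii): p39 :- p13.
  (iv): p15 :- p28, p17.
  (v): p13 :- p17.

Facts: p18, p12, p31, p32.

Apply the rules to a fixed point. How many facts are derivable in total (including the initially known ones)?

Round 1: (ii) [p17 :- p18, p32.]. Adds p17.
Round 2: (v) [p13 :- p17.]. Adds p13.
Round 3: (iii) [p39 :- p13.]. Adds p39.
Closure: {p12, p13, p17, p18, p31, p32, p39} — 7 facts.

7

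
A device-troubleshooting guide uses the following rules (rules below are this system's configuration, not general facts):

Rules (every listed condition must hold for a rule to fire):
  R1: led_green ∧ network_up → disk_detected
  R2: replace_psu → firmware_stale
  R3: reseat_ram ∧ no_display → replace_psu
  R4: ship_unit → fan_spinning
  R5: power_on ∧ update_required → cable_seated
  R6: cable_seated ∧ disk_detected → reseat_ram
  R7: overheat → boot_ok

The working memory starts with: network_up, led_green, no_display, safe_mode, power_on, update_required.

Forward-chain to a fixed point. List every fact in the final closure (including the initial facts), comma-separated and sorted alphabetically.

cable_seated, disk_detected, firmware_stale, led_green, network_up, no_display, power_on, replace_psu, reseat_ram, safe_mode, update_required

Round 1 fires R1, R5, giving disk_detected, cable_seated.
Round 2 fires R6, giving reseat_ram.
Round 3 fires R3, giving replace_psu.
Round 4 fires R2, giving firmware_stale.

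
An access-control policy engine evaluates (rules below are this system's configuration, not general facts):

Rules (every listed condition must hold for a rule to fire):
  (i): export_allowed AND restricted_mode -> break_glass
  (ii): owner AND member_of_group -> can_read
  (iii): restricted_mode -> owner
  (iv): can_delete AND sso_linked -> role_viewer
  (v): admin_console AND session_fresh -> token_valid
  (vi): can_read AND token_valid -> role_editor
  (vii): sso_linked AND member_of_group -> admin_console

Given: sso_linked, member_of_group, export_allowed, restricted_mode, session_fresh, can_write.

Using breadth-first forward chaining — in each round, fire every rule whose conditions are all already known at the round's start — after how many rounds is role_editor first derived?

Round 1: (i) [export_allowed AND restricted_mode -> break_glass]; (iii) [restricted_mode -> owner]; (vii) [sso_linked AND member_of_group -> admin_console]. New: break_glass, owner, admin_console.
Round 2: (ii) [owner AND member_of_group -> can_read]; (v) [admin_console AND session_fresh -> token_valid]. New: can_read, token_valid.
Round 3: (vi) [can_read AND token_valid -> role_editor]. New: role_editor.
role_editor first appears in round 3.

3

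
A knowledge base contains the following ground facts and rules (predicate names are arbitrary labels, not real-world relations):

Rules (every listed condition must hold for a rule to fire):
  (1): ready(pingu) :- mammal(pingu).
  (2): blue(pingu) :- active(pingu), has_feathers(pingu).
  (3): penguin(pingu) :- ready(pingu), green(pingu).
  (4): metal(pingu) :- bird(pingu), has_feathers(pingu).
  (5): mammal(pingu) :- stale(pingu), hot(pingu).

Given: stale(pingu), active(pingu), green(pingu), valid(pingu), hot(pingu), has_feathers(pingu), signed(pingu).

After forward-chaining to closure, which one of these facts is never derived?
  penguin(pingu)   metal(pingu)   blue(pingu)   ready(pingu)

[1] (2) [blue(pingu) :- active(pingu), has_feathers(pingu).]; (5) [mammal(pingu) :- stale(pingu), hot(pingu).]. ⇒ new: blue(pingu), mammal(pingu).
[2] (1) [ready(pingu) :- mammal(pingu).]. ⇒ new: ready(pingu).
[3] (3) [penguin(pingu) :- ready(pingu), green(pingu).]. ⇒ new: penguin(pingu).
Derived: penguin(pingu) (round 3), ready(pingu) (round 2), blue(pingu) (round 1). metal(pingu) never appears in any round.

metal(pingu)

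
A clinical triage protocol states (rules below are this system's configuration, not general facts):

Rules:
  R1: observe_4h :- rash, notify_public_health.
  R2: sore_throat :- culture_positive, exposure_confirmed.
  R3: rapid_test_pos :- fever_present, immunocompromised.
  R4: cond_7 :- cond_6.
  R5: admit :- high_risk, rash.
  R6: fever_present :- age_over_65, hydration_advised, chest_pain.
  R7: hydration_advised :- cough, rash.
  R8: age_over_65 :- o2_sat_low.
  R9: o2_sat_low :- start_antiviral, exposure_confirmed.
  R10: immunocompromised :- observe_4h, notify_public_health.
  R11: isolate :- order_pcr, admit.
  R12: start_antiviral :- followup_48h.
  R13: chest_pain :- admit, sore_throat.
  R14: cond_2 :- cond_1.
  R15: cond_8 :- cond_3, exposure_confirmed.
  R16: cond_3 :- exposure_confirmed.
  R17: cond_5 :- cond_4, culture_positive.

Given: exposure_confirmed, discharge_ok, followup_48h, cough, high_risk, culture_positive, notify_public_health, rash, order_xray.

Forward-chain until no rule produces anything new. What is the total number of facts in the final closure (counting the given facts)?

22

Round 1: R1 [observe_4h :- rash, notify_public_health.]; R2 [sore_throat :- culture_positive, exposure_confirmed.]; R5 [admit :- high_risk, rash.]; R7 [hydration_advised :- cough, rash.]; R12 [start_antiviral :- followup_48h.]; R16 [cond_3 :- exposure_confirmed.]. Adds observe_4h, sore_throat, admit, hydration_advised, start_antiviral, cond_3.
Round 2: R9 [o2_sat_low :- start_antiviral, exposure_confirmed.]; R10 [immunocompromised :- observe_4h, notify_public_health.]; R13 [chest_pain :- admit, sore_throat.]; R15 [cond_8 :- cond_3, exposure_confirmed.]. Adds o2_sat_low, immunocompromised, chest_pain, cond_8.
Round 3: R8 [age_over_65 :- o2_sat_low.]. Adds age_over_65.
Round 4: R6 [fever_present :- age_over_65, hydration_advised, chest_pain.]. Adds fever_present.
Round 5: R3 [rapid_test_pos :- fever_present, immunocompromised.]. Adds rapid_test_pos.
Closure: {admit, age_over_65, chest_pain, cond_3, cond_8, cough, culture_positive, discharge_ok, exposure_confirmed, fever_present, followup_48h, high_risk, hydration_advised, immunocompromised, notify_public_health, o2_sat_low, observe_4h, order_xray, rapid_test_pos, rash, sore_throat, start_antiviral} — 22 facts.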